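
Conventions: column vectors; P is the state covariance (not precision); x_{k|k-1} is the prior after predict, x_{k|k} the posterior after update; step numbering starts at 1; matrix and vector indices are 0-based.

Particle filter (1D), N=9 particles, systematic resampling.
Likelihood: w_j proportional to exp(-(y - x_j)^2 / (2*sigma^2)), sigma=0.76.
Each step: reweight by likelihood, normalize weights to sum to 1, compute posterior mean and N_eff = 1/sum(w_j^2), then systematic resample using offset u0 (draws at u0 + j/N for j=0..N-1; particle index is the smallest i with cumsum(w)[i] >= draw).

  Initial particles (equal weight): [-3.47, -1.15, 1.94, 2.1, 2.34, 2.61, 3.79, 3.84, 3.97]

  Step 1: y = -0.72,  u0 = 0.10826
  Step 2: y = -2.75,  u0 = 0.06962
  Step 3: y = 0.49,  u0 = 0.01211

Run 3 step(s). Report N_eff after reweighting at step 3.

step 1: w=[0.0017, 0.9941, 0.0026, 0.0012, 0.0004, 0.0001, 0.0000, 0.0000, 0.0000]  mean=-1.1406  Neff=1.0118  idx=[1, 1, 1, 1, 1, 1, 1, 1, 2]
step 2: w=[0.1250, 0.1250, 0.1250, 0.1250, 0.1250, 0.1250, 0.1250, 0.1250, 0.0000]  mean=-1.1500  Neff=8.0000  idx=[0, 1, 2, 3, 4, 5, 5, 6, 7]
step 3: w=[0.1111, 0.1111, 0.1111, 0.1111, 0.1111, 0.1111, 0.1111, 0.1111, 0.1111]  mean=-1.1500  Neff=9.0000  idx=[0, 1, 2, 3, 4, 5, 6, 7, 8]

N_eff = 9.0000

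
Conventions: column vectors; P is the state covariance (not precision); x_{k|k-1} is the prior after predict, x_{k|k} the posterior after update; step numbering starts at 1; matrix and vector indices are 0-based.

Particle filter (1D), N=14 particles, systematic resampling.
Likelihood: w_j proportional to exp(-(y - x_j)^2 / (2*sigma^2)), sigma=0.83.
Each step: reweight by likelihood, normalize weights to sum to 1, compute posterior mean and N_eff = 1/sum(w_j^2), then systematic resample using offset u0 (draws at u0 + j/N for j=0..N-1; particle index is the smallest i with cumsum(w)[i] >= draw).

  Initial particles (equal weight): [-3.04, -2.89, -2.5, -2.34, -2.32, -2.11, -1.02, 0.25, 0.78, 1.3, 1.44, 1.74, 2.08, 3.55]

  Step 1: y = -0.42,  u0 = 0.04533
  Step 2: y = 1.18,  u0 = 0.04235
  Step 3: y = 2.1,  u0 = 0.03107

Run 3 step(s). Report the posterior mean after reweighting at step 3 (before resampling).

post_mean = 1.1321

step 1: w=[0.0028, 0.0049, 0.0179, 0.0285, 0.0301, 0.0521, 0.3188, 0.2988, 0.1456, 0.0484, 0.0336, 0.0140, 0.0044, 0.0000]  mean=-0.3062  Neff=4.5335  idx=[3, 5, 6, 6, 6, 6, 7, 7, 7, 7, 8, 8, 9, 10]
step 2: w=[0.0000, 0.0001, 0.0050, 0.0050, 0.0050, 0.0050, 0.0893, 0.0893, 0.0893, 0.0893, 0.1490, 0.1490, 0.1656, 0.1593]  mean=0.7457  Neff=7.7426  idx=[6, 7, 7, 8, 9, 10, 10, 11, 11, 12, 12, 12, 13, 13]
step 3: w=[0.0171, 0.0171, 0.0171, 0.0171, 0.0171, 0.0577, 0.0577, 0.0577, 0.0577, 0.1285, 0.1285, 0.1285, 0.1491, 0.1491]  mean=1.1321  Neff=9.1913  idx=[1, 5, 6, 7, 9, 9, 10, 10, 11, 11, 12, 12, 13, 13]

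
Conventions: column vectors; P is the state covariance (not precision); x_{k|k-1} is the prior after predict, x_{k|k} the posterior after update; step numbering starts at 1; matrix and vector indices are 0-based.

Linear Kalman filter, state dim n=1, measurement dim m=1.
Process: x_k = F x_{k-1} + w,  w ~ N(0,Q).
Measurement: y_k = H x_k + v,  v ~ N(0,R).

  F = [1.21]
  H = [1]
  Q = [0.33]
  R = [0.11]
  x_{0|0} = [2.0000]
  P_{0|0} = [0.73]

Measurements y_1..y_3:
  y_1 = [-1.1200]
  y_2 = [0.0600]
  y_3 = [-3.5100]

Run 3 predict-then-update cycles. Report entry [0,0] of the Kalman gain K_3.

K[0,0] = 0.8074

step 1: x^-=[2.4200]  P^-=[1.3988]  S=[1.5088]  K=[0.9271]  nu=[-3.5400]  x^+=[-0.8619]  P^+=[0.1020]
step 2: x^-=[-1.0429]  P^-=[0.4793]  S=[0.5893]  K=[0.8133]  nu=[1.1029]  x^+=[-0.1459]  P^+=[0.0895]
step 3: x^-=[-0.1765]  P^-=[0.4610]  S=[0.5710]  K=[0.8074]  nu=[-3.3335]  x^+=[-2.8678]  P^+=[0.0888]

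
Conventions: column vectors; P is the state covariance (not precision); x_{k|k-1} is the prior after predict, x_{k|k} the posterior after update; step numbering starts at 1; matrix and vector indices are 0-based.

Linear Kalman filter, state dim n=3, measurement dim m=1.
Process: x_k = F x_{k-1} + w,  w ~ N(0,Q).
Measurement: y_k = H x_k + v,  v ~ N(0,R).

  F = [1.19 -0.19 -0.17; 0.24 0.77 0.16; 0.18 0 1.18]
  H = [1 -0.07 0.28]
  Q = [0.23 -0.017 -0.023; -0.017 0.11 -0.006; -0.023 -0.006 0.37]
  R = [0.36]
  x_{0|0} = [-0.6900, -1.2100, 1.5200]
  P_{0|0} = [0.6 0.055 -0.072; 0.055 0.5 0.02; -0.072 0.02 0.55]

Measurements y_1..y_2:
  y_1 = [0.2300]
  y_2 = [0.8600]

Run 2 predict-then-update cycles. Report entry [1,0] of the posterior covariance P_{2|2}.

step 1: x^-=[-0.8496, -0.8541, 1.6694]  P^-=[1.1192 0.1001 -0.1101; 0.1001 0.4748 0.1271; -0.1101 0.1271 1.1247]  S=[1.4890]  K=[0.7262; 0.0688; 0.1316]  nu=[0.5524]  x^+=[-0.4485, -0.8161, 1.7421]  P^+=[0.3339 0.0257 -0.2524; 0.0257 0.4678 0.1136; -0.2524 0.1136 1.0989]
step 2: x^-=[-0.6748, -0.4573, 1.9749]  P^-=[0.8493 -0.0537 -0.5449; -0.0537 0.4528 0.2439; -0.5449 0.2439 1.8037]  S=[1.0457]  K=[0.6698; -0.0163; -0.0545]  nu=[0.9498]  x^+=[-0.0386, -0.4728, 1.9232]  P^+=[0.3801 -0.0422 -0.5068; -0.0422 0.4525 0.2430; -0.5068 0.2430 1.8006]

P_post[1,0] = -0.0422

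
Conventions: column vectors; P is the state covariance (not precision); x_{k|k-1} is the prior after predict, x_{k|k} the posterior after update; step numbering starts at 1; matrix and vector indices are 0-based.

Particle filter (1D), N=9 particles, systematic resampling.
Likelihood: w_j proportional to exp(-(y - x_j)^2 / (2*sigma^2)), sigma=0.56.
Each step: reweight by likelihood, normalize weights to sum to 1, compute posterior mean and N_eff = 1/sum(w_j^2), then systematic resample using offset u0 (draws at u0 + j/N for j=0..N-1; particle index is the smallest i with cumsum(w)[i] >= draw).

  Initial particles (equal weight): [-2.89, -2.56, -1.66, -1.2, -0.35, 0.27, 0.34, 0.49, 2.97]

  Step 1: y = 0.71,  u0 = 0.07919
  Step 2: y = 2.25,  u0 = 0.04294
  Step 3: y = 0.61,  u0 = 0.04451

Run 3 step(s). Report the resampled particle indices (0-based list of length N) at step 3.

resampled_idx = [0, 1, 2, 3, 4, 5, 6, 7, 8]

step 1: w=[0.0000, 0.0000, 0.0000, 0.0011, 0.0633, 0.2788, 0.3052, 0.3514, 0.0001]  mean=0.3280  Neff=3.3514  idx=[5, 5, 5, 6, 6, 6, 7, 7, 7]
step 2: w=[0.0533, 0.0533, 0.0533, 0.0822, 0.0822, 0.0822, 0.1978, 0.1978, 0.1978]  mean=0.4178  Neff=6.8399  idx=[0, 2, 4, 5, 6, 6, 7, 8, 8]
step 3: w=[0.0998, 0.0998, 0.1069, 0.1069, 0.1173, 0.1173, 0.1173, 0.1173, 0.1173]  mean=0.4140  Neff=8.9611  idx=[0, 1, 2, 3, 4, 5, 6, 7, 8]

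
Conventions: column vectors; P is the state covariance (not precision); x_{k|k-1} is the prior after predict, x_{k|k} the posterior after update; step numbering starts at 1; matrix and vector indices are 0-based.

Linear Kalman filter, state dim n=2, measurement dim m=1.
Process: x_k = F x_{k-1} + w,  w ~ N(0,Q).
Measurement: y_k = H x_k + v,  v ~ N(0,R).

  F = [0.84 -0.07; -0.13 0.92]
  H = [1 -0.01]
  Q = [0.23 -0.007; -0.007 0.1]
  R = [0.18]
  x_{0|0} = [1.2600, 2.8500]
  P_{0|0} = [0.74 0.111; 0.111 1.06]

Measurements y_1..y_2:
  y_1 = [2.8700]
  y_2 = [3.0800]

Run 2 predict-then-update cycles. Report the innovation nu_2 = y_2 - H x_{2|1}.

innov = [1.1602]

step 1: x^-=[0.8589, 2.4582]  P^-=[0.7443 -0.0693; -0.0693 0.9831]  S=[0.9258]  K=[0.8047; -0.0855]  nu=[2.0357]  x^+=[2.4970, 2.2842]  P^+=[0.1448 -0.0056; -0.0056 0.9764]
step 2: x^-=[1.9376, 1.7769]  P^-=[0.3376 -0.0901; -0.0901 0.9302]  S=[0.5195]  K=[0.6516; -0.1913]  nu=[1.1602]  x^+=[2.6936, 1.5549]  P^+=[0.1170 -0.0253; -0.0253 0.9112]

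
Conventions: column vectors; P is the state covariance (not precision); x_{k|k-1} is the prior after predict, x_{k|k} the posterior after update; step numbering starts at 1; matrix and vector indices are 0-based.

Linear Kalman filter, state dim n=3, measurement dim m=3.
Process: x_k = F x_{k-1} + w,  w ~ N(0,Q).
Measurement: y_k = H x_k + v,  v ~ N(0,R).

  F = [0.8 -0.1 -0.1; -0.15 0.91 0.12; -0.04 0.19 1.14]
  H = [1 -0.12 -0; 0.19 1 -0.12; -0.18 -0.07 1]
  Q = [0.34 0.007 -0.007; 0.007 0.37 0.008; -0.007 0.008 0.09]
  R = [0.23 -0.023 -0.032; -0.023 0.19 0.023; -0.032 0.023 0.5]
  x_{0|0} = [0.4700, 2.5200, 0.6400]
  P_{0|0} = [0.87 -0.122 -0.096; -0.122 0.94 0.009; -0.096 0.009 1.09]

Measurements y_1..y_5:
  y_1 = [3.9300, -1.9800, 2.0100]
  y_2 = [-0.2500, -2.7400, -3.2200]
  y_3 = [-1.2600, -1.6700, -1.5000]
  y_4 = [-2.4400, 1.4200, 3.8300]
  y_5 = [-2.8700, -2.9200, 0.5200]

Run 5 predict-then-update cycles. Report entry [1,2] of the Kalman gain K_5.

K[1,2] = 0.0498

step 1: x^-=[0.0600, 2.2995, 1.1896]  P^-=[0.9522 -0.2982 -0.2851; -0.2982 1.2224 0.3592; -0.2851 0.3592 1.5564]  S=[1.2713 -0.2408 -0.5069; -0.2408 1.2827 0.0776; -0.5069 0.0776 2.1381]  K=[0.7847 0.0838 -0.0208; -0.1567 0.8407 0.0854; 0.0517 0.0565 0.7504]  nu=[4.1459, -4.1481, 0.9922]  x^+=[2.9451, -1.7524, 1.9143]  P^+=[0.1748 -0.0364 -0.0046; -0.0364 0.1810 0.0732; -0.0046 0.0732 0.3791]
step 2: x^-=[2.3399, -1.8068, 1.7315]  P^-=[0.4655 -0.0701 -0.0789; -0.0701 0.5554 0.1730; -0.0789 0.1730 0.6222]  S=[0.7203 -0.0577 -0.2074; -0.0577 0.7066 0.0648; -0.2074 0.0648 1.1424]  K=[0.6587 0.0954 -0.0240; -0.1126 0.7224 0.0670; 0.0247 0.0698 0.5470]  nu=[-2.8067, -1.1700, -4.6568]  x^+=[0.4911, -2.6478, -0.9668]  P^+=[0.1469 -0.0262 -0.0063; -0.0262 0.1535 0.0597; -0.0063 0.0597 0.2774]
step 3: x^-=[0.7544, -2.5992, -1.6249]  P^-=[0.4447 -0.0543 -0.0640; -0.0543 0.5249 0.1395; -0.0640 0.1395 0.4831]  S=[0.6953 -0.0448 -0.1858; -0.0448 0.6867 0.0507; -0.1858 0.0507 1.0022]  K=[0.6488 0.0994 -0.0247; -0.1076 0.7138 0.0562; 0.0174 0.0665 0.4836]  nu=[-2.3263, 0.5909, 0.0787]  x^+=[-0.6981, -1.9227, -1.5879]  P^+=[0.1447 -0.0249 -0.0065; -0.0249 0.1506 0.0540; -0.0065 0.0540 0.2454]
step 4: x^-=[-0.2074, -1.8355, -2.1476]  P^-=[0.4427 -0.0518 -0.0595; -0.0518 0.5203 0.1285; -0.0595 0.1285 0.4390]  S=[0.6926 -0.0430 -0.1797; -0.0430 0.6848 0.0458; -0.1797 0.0458 0.9580]  K=[0.6479 0.0999 -0.0247; -0.1073 0.7127 0.0517; 0.0151 0.0645 0.4598]  nu=[-2.4528, 3.0372, 5.8118]  x^+=[-1.6369, 0.8928, 0.6831]  P^+=[0.1445 -0.0247 -0.0065; -0.0247 0.1500 0.0517; -0.0065 0.0517 0.2333]
step 5: x^-=[-1.4671, 1.1399, 1.0139]  P^-=[0.4424 -0.0512 -0.0578; -0.0512 0.5191 0.1243; -0.0578 0.1243 0.4223]  S=[0.6921 -0.0426 -0.1775; -0.0426 0.6845 0.0439; -0.1775 0.0439 0.9412]  K=[0.6478 0.1000 -0.0247; -0.1074 0.7125 0.0498; 0.0143 0.0636 0.4502]  nu=[-1.2661, -3.6595, -0.6782]  x^+=[-2.6364, -1.3652, 0.4579]  P^+=[0.1445 -0.0247 -0.0065; -0.0247 0.1498 0.0507; -0.0065 0.0507 0.2285]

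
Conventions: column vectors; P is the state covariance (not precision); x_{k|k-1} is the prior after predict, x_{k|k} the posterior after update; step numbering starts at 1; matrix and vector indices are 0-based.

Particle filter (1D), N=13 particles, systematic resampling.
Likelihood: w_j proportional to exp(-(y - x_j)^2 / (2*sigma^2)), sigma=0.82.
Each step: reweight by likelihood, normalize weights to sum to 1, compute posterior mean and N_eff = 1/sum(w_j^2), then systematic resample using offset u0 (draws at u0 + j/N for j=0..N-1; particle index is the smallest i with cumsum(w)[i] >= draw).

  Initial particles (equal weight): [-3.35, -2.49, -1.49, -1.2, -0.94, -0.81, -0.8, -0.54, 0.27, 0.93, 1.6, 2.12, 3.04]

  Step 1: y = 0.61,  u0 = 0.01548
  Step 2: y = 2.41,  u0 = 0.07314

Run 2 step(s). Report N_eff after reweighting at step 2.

N_eff = 4.3597

step 1: w=[0.0000, 0.0002, 0.0103, 0.0240, 0.0460, 0.0613, 0.0626, 0.1027, 0.2520, 0.2545, 0.1325, 0.0504, 0.0034]  mean=0.3906  Neff=5.9033  idx=[3, 5, 6, 7, 8, 8, 8, 8, 9, 9, 9, 10, 10]
step 2: w=[0.0000, 0.0002, 0.0002, 0.0008, 0.0170, 0.0170, 0.0170, 0.0170, 0.1005, 0.1005, 0.1005, 0.3146, 0.3146]  mean=1.3046  Neff=4.3597  idx=[8, 8, 9, 10, 11, 11, 11, 11, 12, 12, 12, 12, 12]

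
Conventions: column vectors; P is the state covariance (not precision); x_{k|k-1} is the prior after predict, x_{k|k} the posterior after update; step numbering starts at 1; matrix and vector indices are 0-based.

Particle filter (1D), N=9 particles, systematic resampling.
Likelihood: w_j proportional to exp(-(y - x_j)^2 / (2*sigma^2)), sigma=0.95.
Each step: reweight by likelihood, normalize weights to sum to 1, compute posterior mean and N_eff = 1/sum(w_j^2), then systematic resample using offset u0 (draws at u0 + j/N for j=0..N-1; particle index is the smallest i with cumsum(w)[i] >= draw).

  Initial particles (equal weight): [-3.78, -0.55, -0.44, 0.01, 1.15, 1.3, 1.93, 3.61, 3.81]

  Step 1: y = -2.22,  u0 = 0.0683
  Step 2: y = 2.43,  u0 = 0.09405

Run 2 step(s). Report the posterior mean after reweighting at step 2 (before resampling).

post_mean = -0.2548

step 1: w=[0.3645, 0.2994, 0.2426, 0.0893, 0.0026, 0.0015, 0.0001, 0.0000, 0.0000]  mean=-1.6434  Neff=3.4558  idx=[0, 0, 0, 1, 1, 1, 2, 2, 3]
step 2: w=[0.0000, 0.0000, 0.0000, 0.0893, 0.0893, 0.0893, 0.1276, 0.1276, 0.4770]  mean=-0.2548  Neff=3.5216  idx=[4, 5, 6, 7, 8, 8, 8, 8, 8]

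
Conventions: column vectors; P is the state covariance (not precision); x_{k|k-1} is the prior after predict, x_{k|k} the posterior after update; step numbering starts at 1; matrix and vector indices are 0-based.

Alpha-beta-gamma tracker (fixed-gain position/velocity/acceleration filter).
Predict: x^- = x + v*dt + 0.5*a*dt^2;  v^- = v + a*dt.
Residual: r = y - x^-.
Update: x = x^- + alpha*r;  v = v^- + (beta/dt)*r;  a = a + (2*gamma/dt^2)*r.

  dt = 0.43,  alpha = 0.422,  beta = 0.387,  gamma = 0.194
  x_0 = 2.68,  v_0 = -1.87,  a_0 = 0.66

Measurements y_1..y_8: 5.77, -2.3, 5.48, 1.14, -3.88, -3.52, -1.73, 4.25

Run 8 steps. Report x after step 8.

x_post = -3.8198

step 1: x_pred=1.9369  r=3.8331  x^+=3.5545  v^+=1.8636  a^+=8.7035
step 2: x_pred=5.1605  r=-7.4605  x^+=2.0121  v^+=-1.1083  a^+=-6.9518
step 3: x_pred=0.8929  r=4.5871  x^+=2.8286  v^+=0.0308  a^+=2.6740
step 4: x_pred=3.0891  r=-1.9491  x^+=2.2666  v^+=-0.5735  a^+=-1.4160
step 5: x_pred=1.8890  r=-5.7690  x^+=-0.5455  v^+=-6.3746  a^+=-13.5220
step 6: x_pred=-4.5367  r=1.0167  x^+=-4.1076  v^+=-11.2740  a^+=-11.3886
step 7: x_pred=-10.0083  r=8.2783  x^+=-6.5149  v^+=-8.7206  a^+=5.9830
step 8: x_pred=-9.7116  r=13.9616  x^+=-3.8198  v^+=6.4175  a^+=35.2805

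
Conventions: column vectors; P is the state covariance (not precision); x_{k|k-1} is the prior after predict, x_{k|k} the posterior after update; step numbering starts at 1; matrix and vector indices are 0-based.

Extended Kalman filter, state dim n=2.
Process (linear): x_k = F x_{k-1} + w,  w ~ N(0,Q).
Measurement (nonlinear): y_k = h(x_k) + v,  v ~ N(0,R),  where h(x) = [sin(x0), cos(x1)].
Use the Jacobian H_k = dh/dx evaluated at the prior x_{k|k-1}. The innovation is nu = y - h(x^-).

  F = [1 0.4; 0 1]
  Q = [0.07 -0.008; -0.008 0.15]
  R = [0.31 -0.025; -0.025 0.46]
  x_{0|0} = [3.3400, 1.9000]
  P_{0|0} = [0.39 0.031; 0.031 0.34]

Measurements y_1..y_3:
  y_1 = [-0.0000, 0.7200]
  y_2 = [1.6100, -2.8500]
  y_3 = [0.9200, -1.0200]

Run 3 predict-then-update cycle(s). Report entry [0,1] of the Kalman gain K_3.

K[0,1] = -0.0959

step 1: x^-=[4.1000, 1.9000]  P^-=[0.5392 0.1590; 0.1590 0.4900]  H_jac=[-0.5748 0.0000; 0.0000 -0.9463]  S=[0.4882 0.0615; 0.0615 0.8988]  K=[-0.6192 -0.1250; -0.1233 -0.5075]  nu=[0.8183, 1.0433]  x^+=[3.4629, 1.2697]  P^+=[0.3285 0.0444; 0.0444 0.2434]
step 2: x^-=[3.9708, 1.2697]  P^-=[0.4730 0.1338; 0.1338 0.3934]  H_jac=[-0.6755 0.0000; 0.0000 -0.9550]  S=[0.5258 0.0613; 0.0613 0.8188]  K=[-0.5946 -0.1115; -0.1194 -0.4499]  nu=[2.3474, -3.1466]  x^+=[2.9259, 2.4050]  P^+=[0.2687 0.0382; 0.0382 0.2136]
step 3: x^-=[3.8880, 2.4050]  P^-=[0.4034 0.1156; 0.1156 0.3636]  H_jac=[-0.7342 0.0000; 0.0000 -0.6717]  S=[0.5275 0.0320; 0.0320 0.6241]  K=[-0.5557 -0.0959; -0.1376 -0.3843]  nu=[1.5990, -0.2792]  x^+=[3.0261, 2.2924]  P^+=[0.2314 0.0450; 0.0450 0.2581]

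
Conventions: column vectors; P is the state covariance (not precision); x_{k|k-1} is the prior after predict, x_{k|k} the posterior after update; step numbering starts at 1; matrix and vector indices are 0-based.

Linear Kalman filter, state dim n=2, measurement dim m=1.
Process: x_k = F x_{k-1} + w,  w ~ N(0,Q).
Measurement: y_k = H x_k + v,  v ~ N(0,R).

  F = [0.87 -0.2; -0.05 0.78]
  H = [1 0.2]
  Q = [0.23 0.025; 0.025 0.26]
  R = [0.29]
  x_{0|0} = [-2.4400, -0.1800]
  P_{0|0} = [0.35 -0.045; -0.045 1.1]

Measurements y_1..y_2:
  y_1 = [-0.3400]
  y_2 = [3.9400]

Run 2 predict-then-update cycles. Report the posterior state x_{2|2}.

step 1: x^-=[-2.0868, -0.0184]  P^-=[0.5546 -0.1928; -0.1928 0.9336]  S=[0.8048]  K=[0.6412; -0.0076]  nu=[1.7505]  x^+=[-0.9644, -0.0316]  P^+=[0.2237 -0.1889; -0.1889 0.9336]
step 2: x^-=[-0.8327, 0.0235]  P^-=[0.5024 -0.2605; -0.2605 0.8433]  S=[0.7220]  K=[0.6238; -0.1271]  nu=[4.7680]  x^+=[2.1413, -0.5827]  P^+=[0.2215 -0.2032; -0.2032 0.8316]

x_post = [2.1413, -0.5827]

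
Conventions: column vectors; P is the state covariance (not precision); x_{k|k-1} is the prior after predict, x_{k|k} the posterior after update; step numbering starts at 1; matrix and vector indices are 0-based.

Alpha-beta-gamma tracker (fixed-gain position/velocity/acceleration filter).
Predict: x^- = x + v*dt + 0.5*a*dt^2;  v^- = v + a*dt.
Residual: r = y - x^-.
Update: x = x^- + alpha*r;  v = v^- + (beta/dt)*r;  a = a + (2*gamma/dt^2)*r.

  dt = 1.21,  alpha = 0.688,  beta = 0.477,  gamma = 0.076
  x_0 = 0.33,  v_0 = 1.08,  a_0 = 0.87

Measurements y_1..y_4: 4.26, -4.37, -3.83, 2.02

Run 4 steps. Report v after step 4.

step 1: x_pred=2.2737  r=1.9863  x^+=3.6403  v^+=2.9157  a^+=1.0762
step 2: x_pred=7.9562  r=-12.3262  x^+=-0.5242  v^+=-0.6412  a^+=-0.2035
step 3: x_pred=-1.4490  r=-2.3810  x^+=-3.0871  v^+=-1.8260  a^+=-0.4506
step 4: x_pred=-5.6265  r=7.6465  x^+=-0.3657  v^+=0.6431  a^+=0.3432

v_post = 0.6431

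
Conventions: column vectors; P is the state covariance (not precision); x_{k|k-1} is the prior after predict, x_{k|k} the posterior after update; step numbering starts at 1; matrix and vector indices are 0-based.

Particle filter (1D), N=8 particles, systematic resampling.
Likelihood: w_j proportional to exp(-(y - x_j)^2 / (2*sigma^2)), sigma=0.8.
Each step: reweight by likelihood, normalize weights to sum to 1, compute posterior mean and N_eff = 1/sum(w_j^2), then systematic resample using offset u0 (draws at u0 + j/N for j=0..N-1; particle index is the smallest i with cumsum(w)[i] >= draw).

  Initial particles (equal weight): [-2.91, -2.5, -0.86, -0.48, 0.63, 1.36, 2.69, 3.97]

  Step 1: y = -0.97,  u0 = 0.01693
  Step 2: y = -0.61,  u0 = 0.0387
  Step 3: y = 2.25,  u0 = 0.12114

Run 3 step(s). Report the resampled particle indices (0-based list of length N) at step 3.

resampled_idx = [2, 5, 5, 6, 6, 7, 7, 7]

step 1: w=[0.0242, 0.0736, 0.4538, 0.3798, 0.0620, 0.0066, 0.0000, 0.0000]  mean=-0.7789  Neff=2.7772  idx=[0, 2, 2, 2, 2, 3, 3, 3]
step 2: w=[0.0024, 0.1403, 0.1403, 0.1403, 0.1403, 0.1454, 0.1454, 0.1454]  mean=-0.6991  Neff=7.0307  idx=[1, 2, 3, 3, 4, 5, 6, 7]
step 3: w=[0.0455, 0.0455, 0.0455, 0.0455, 0.0455, 0.2575, 0.2575, 0.2575]  mean=-0.5664  Neff=4.7778  idx=[2, 5, 5, 6, 6, 7, 7, 7]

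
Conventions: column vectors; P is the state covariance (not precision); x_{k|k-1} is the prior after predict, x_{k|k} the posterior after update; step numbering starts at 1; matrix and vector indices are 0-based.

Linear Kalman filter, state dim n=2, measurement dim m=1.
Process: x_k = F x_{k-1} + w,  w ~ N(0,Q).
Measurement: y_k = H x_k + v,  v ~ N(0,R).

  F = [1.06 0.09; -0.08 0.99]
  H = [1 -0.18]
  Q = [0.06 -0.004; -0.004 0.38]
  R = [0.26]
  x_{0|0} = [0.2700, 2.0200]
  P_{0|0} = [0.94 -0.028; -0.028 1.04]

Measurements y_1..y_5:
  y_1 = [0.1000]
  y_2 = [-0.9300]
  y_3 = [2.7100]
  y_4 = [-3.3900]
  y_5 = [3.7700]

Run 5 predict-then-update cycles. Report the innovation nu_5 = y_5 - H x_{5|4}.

step 1: x^-=[0.4680, 1.9782]  P^-=[1.1193 -0.0202; -0.0202 1.4098]  S=[1.4322]  K=[0.7840; -0.1913]  nu=[-0.0119]  x^+=[0.4587, 1.9805]  P^+=[0.2389 0.1946; 0.1946 1.3573]
step 2: x^-=[0.6644, 1.9240]  P^-=[0.3765 0.2995; 0.2995 1.6810]  S=[0.5832]  K=[0.5532; -0.0053]  nu=[-1.2481]  x^+=[-0.0260, 1.9306]  P^+=[0.1980 0.3012; 0.3012 1.6810]
step 3: x^-=[0.1462, 1.9134]  P^-=[0.3536 0.4429; 0.4429 1.9811]  S=[0.5184]  K=[0.5284; 0.1665]  nu=[2.9083]  x^+=[1.6828, 2.3975]  P^+=[0.2089 0.3973; 0.3973 1.9668]
step 4: x^-=[1.9996, 2.2389]  P^-=[0.3864 0.5676; 0.5676 2.2460]  S=[0.5149]  K=[0.5521; 0.3172]  nu=[-4.9866]  x^+=[-0.7536, 0.6574]  P^+=[0.2295 0.4774; 0.4774 2.1942]
step 5: x^-=[-0.7397, 0.7111]  P^-=[0.4267 0.6696; 0.6696 2.4564]  S=[0.5252]  K=[0.5829; 0.4331]  nu=[4.6377]  x^+=[1.9638, 2.7195]  P^+=[0.2482 0.5370; 0.5370 2.3579]

innov = [4.6377]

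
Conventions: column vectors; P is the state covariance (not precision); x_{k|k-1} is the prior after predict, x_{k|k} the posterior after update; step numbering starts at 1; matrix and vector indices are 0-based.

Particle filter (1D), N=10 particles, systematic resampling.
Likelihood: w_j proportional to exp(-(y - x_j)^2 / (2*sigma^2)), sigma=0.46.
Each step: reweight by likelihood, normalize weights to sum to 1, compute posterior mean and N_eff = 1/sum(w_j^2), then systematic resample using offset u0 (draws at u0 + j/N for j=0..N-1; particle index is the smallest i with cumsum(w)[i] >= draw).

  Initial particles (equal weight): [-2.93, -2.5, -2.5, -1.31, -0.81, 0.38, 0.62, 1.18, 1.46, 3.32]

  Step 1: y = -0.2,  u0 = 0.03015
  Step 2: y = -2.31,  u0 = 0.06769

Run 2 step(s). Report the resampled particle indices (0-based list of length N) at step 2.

step 1: w=[0.0000, 0.0000, 0.0000, 0.0478, 0.3648, 0.3969, 0.1794, 0.0098, 0.0013, 0.0000]  mean=-0.0826  Neff=3.0752  idx=[3, 4, 4, 4, 5, 5, 5, 5, 6, 6]
step 2: w=[0.8647, 0.0451, 0.0451, 0.0451, 0.0000, 0.0000, 0.0000, 0.0000, 0.0000, 0.0000]  mean=-1.2424  Neff=1.3265  idx=[0, 0, 0, 0, 0, 0, 0, 0, 1, 3]

resampled_idx = [0, 0, 0, 0, 0, 0, 0, 0, 1, 3]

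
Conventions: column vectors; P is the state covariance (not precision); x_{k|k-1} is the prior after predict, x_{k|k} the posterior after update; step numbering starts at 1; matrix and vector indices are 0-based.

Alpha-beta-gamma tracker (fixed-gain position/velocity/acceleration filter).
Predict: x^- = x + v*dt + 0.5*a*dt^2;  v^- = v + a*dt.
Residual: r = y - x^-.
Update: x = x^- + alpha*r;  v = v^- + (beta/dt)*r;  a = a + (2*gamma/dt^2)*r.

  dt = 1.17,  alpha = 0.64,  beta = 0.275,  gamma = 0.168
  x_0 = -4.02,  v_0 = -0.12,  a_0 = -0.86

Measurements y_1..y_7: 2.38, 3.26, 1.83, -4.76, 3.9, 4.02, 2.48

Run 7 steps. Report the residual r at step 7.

step 1: x_pred=-4.7490  r=7.1290  x^+=-0.1864  v^+=0.5494  a^+=0.8898
step 2: x_pred=1.0654  r=2.1946  x^+=2.4700  v^+=2.1064  a^+=1.4285
step 3: x_pred=5.9121  r=-4.0821  x^+=3.2996  v^+=2.8182  a^+=0.4265
step 4: x_pred=6.8888  r=-11.6488  x^+=-0.5664  v^+=0.5793  a^+=-2.4327
step 5: x_pred=-1.5537  r=5.4537  x^+=1.9367  v^+=-0.9851  a^+=-1.0941
step 6: x_pred=0.0352  r=3.9848  x^+=2.5855  v^+=-1.3286  a^+=-0.1160
step 7: x_pred=0.9516  r=1.5284  x^+=1.9298  v^+=-1.1051  a^+=0.2591

resid = 1.5284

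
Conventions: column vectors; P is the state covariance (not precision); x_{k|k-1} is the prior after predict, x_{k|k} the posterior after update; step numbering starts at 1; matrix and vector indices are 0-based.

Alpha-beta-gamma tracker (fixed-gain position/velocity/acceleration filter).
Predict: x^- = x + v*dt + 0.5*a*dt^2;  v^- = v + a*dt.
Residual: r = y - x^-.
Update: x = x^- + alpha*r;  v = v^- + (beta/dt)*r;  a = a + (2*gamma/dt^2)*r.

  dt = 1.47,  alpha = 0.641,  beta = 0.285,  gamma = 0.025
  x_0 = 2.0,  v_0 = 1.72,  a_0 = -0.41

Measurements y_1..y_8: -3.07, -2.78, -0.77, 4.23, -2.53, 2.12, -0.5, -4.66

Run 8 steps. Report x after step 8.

x_post = -3.7859

step 1: x_pred=4.0854  r=-7.1554  x^+=-0.5012  v^+=-0.2700  a^+=-0.5756
step 2: x_pred=-1.5199  r=-1.2601  x^+=-2.3276  v^+=-1.3604  a^+=-0.6047
step 3: x_pred=-4.9807  r=4.2107  x^+=-2.2817  v^+=-1.4329  a^+=-0.5073
step 4: x_pred=-4.9362  r=9.1662  x^+=0.9393  v^+=-0.4015  a^+=-0.2952
step 5: x_pred=0.0301  r=-2.5601  x^+=-1.6109  v^+=-1.3318  a^+=-0.3544
step 6: x_pred=-3.9517  r=6.0717  x^+=-0.0597  v^+=-0.6757  a^+=-0.2139
step 7: x_pred=-1.2842  r=0.7842  x^+=-0.7815  v^+=-0.8382  a^+=-0.1958
step 8: x_pred=-2.2252  r=-2.4348  x^+=-3.7859  v^+=-1.5981  a^+=-0.2521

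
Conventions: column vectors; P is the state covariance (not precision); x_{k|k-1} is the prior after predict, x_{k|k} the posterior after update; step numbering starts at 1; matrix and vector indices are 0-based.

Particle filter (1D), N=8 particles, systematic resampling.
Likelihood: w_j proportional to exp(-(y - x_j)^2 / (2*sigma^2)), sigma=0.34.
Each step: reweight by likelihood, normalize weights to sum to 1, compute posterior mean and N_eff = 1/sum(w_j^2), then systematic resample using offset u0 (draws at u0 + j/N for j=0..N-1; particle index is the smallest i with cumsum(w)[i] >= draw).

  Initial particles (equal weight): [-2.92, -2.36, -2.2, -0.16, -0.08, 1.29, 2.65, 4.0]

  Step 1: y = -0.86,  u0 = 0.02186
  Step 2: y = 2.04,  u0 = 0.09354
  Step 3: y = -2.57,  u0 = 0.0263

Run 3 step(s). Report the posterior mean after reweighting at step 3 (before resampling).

step 1: w=[0.0000, 0.0003, 0.0022, 0.6237, 0.3738, 0.0000, 0.0000, 0.0000]  mean=-0.1353  Neff=1.8913  idx=[3, 3, 3, 3, 3, 4, 4, 4]
step 2: w=[0.0544, 0.0544, 0.0544, 0.0544, 0.0544, 0.2426, 0.2426, 0.2426]  mean=-0.1018  Neff=5.2241  idx=[1, 4, 5, 5, 6, 6, 7, 7]
step 3: w=[0.3225, 0.3225, 0.0592, 0.0592, 0.0592, 0.0592, 0.0592, 0.0592]  mean=-0.1316  Neff=4.3671  idx=[0, 0, 0, 1, 1, 2, 4, 6]

post_mean = -0.1316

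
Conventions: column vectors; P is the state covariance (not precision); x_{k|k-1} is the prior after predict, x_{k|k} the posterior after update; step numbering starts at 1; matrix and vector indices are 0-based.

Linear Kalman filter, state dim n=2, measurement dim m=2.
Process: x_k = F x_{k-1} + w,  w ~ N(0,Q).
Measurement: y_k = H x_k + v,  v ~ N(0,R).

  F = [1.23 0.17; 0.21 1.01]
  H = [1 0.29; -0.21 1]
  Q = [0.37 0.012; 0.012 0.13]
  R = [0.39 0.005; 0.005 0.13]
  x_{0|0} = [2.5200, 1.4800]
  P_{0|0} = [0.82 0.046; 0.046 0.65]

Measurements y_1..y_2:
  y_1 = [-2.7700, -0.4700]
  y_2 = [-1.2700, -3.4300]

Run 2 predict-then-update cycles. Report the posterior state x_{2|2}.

step 1: x^-=[3.3512, 2.0240]  P^-=[1.6486 0.3942; 0.3942 0.8487]  S=[2.3386 0.2751; 0.2751 0.8859]  K=[0.7758 -0.1868; 0.1786 0.8092]  nu=[-6.7082, -1.7902]  x^+=[-1.5187, -0.6228]  P^+=[0.2899 0.0405; 0.0405 0.1146]
step 2: x^-=[-1.9738, -0.9479]  P^-=[0.8288 0.1583; 0.1583 0.2768]  S=[1.3339 0.0599; 0.0599 0.3769]  K=[0.6624 -0.1471; 0.1509 0.6223]  nu=[0.9787, -2.8966]  x^+=[-0.8996, -2.6029]  P^+=[0.2471 0.0361; 0.0361 0.0892]

x_post = [-0.8996, -2.6029]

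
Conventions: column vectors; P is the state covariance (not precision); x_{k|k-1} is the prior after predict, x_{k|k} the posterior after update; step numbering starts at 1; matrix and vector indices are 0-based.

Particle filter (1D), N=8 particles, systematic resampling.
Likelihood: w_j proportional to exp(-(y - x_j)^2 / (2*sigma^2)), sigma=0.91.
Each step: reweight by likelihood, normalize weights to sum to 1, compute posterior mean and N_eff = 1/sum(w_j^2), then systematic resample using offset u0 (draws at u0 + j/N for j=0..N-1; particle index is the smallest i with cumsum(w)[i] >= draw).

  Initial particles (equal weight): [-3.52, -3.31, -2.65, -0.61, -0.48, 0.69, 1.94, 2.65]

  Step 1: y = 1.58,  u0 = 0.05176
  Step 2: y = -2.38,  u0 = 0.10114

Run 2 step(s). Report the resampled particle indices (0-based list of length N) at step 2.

step 1: w=[0.0000, 0.0000, 0.0000, 0.0254, 0.0354, 0.2846, 0.4246, 0.2300]  mean=1.5971  Neff=3.1637  idx=[4, 5, 5, 6, 6, 6, 7, 7]
step 2: w=[0.9433, 0.0282, 0.0282, 0.0001, 0.0001, 0.0001, 0.0000, 0.0000]  mean=-0.4133  Neff=1.1218  idx=[0, 0, 0, 0, 0, 0, 0, 2]

resampled_idx = [0, 0, 0, 0, 0, 0, 0, 2]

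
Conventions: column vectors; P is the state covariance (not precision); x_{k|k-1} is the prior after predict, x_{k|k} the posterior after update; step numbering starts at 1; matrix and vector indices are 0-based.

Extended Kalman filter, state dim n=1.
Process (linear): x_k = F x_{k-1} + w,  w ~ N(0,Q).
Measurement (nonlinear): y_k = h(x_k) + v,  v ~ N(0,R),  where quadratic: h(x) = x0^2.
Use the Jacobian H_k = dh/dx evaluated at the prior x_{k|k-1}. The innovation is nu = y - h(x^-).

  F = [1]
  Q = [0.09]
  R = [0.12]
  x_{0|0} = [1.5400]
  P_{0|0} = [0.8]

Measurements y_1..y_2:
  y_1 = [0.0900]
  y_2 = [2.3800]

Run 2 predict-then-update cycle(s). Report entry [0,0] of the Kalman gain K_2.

K[0,0] = 0.4269

step 1: x^-=[1.5400]  P^-=[0.8900]  H_jac=[3.0800]  S=[8.5629]  K=[0.3201]  nu=[-2.2816]  x^+=[0.8096]  P^+=[0.0125]
step 2: x^-=[0.8096]  P^-=[0.1025]  H_jac=[1.6192]  S=[0.3887]  K=[0.4269]  nu=[1.7245]  x^+=[1.5458]  P^+=[0.0316]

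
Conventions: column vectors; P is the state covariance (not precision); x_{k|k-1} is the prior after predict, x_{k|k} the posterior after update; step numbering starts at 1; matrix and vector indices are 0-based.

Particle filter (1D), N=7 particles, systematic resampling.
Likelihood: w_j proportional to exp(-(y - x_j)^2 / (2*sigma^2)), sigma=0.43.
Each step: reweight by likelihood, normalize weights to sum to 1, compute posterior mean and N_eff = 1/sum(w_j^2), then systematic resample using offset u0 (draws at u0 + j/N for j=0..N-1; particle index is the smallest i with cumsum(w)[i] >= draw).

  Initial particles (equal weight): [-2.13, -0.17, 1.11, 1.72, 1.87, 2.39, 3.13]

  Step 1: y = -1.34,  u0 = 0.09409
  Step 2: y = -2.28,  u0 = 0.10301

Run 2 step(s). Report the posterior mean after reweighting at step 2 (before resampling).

step 1: w=[0.8823, 0.1177, 0.0000, 0.0000, 0.0000, 0.0000, 0.0000]  mean=-1.8992  Neff=1.2622  idx=[0, 0, 0, 0, 0, 0, 1]
step 2: w=[0.1667, 0.1667, 0.1667, 0.1667, 0.1667, 0.1667, 0.0000]  mean=-2.1300  Neff=6.0000  idx=[0, 1, 2, 3, 4, 4, 5]

post_mean = -2.1300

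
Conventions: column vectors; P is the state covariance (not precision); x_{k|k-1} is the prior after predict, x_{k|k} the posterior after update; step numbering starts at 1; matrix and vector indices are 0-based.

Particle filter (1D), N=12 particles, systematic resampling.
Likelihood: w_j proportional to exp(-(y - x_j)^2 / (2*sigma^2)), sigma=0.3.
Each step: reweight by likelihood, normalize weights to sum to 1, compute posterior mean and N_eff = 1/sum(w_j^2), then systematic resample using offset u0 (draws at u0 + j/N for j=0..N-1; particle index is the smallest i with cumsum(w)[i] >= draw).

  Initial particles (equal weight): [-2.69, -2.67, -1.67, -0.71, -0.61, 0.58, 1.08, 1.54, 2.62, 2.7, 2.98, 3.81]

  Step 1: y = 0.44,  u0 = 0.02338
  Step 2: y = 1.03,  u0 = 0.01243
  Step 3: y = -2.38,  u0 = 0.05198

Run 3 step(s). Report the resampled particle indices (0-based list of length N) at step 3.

step 1: w=[0.0000, 0.0000, 0.0000, 0.0006, 0.0022, 0.8936, 0.1024, 0.0012, 0.0000, 0.0000, 0.0000, 0.0000]  mean=0.6289  Neff=1.2361  idx=[5, 5, 5, 5, 5, 5, 5, 5, 5, 5, 5, 6]
step 2: w=[0.0712, 0.0712, 0.0712, 0.0712, 0.0712, 0.0712, 0.0712, 0.0712, 0.0712, 0.0712, 0.0712, 0.2164]  mean=0.6882  Neff=9.7419  idx=[0, 1, 2, 3, 4, 6, 7, 8, 9, 10, 11, 11]
step 3: w=[0.1000, 0.1000, 0.1000, 0.1000, 0.1000, 0.1000, 0.1000, 0.1000, 0.1000, 0.1000, 0.0000, 0.0000]  mean=0.5800  Neff=10.0000  idx=[0, 1, 2, 3, 3, 4, 5, 6, 7, 8, 8, 9]

resampled_idx = [0, 1, 2, 3, 3, 4, 5, 6, 7, 8, 8, 9]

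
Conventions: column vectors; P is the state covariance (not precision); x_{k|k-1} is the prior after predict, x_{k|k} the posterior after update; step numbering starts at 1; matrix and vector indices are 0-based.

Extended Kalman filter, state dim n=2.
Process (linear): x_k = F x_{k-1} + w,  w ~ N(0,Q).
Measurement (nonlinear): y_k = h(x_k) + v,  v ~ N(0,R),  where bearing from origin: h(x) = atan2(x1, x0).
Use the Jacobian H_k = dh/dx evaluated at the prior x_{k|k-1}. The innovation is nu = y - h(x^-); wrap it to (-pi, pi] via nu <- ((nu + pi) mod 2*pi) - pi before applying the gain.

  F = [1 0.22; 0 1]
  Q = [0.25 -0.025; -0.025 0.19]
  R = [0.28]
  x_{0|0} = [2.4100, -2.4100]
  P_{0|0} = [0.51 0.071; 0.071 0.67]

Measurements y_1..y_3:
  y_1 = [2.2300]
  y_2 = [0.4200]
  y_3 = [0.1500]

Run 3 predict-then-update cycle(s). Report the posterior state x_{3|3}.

step 1: x^-=[1.8798, -2.4100]  P^-=[0.8237 0.1934; 0.1934 0.8600]  H_jac=[0.2580 0.2012]  S=[0.3897]  K=[0.6451; 0.5721]  nu=[3.1384]  x^+=[3.9044, -0.6146]  P^+=[0.6615 0.0496; 0.0496 0.7325]
step 2: x^-=[3.7691, -0.6146]  P^-=[0.9688 0.1857; 0.1857 0.9225]  H_jac=[0.0421 0.2584]  S=[0.3474]  K=[0.2557; 0.7088]  nu=[0.5816]  x^+=[3.9179, -0.2024]  P^+=[0.9460 0.1228; 0.1228 0.7479]
step 3: x^-=[3.8733, -0.2024]  P^-=[1.2863 0.2623; 0.2623 0.9379]  H_jac=[0.0135 0.2575]  S=[0.3442]  K=[0.2465; 0.7118]  nu=[0.2022]  x^+=[3.9232, -0.0584]  P^+=[1.2653 0.2019; 0.2019 0.7635]

x_post = [3.9232, -0.0584]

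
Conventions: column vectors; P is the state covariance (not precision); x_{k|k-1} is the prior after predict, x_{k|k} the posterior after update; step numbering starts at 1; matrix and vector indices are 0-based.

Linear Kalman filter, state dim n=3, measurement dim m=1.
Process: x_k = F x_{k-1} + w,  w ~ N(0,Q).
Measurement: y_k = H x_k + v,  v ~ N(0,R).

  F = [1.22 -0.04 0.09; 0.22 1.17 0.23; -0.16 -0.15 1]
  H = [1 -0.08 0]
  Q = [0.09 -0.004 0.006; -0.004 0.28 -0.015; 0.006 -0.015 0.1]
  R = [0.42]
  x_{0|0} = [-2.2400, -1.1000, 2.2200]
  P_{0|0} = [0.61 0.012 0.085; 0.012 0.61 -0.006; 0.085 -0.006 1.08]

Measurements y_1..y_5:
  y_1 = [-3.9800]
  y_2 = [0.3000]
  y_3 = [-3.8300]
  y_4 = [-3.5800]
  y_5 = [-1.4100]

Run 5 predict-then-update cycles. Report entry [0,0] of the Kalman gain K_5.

K[0,0] = 0.4827

step 1: x^-=[-2.4890, -1.2692, 2.7434]  P^-=[1.0252 0.1955 0.0885; 0.1955 1.2132 0.1110; 0.0885 0.1110 1.1845]  S=[1.4217]  K=[0.7101; 0.0693; 0.0560]  nu=[-1.5925]  x^+=[-3.6199, -1.3795, 2.6542]  P^+=[0.3083 0.1256 0.0320; 0.1256 1.2064 0.1055; 0.0320 0.1055 1.1801]
step 2: x^-=[-4.1222, -1.7999, 3.4404]  P^-=[0.5544 0.2446 0.0700; 0.2446 2.1335 0.1318; 0.0700 0.1318 1.2793]  S=[0.9489]  K=[0.5636; 0.0779; 0.0626]  nu=[4.2782]  x^+=[-1.7110, -1.4665, 3.7082]  P^+=[0.2529 0.2029 0.0365; 0.2029 2.1277 0.1272; 0.0365 0.1272 1.2755]
step 3: x^-=[-1.6950, -1.2393, 4.2020]  P^-=[0.4675 0.3018 0.0855; 0.3018 3.4490 0.0025; 0.0855 0.0025 1.3898]  S=[0.8613]  K=[0.5148; 0.0300; 0.0991]  nu=[-2.2341]  x^+=[-2.8451, -1.3065, 3.9807]  P^+=[0.2393 0.2885 0.0416; 0.2885 3.4482 -0.0001; 0.0416 -0.0001 1.3814]
step 4: x^-=[-3.0605, -1.2389, 4.6318]  P^-=[0.4438 0.3492 0.1035; 0.3492 5.2375 -0.3669; 0.1035 -0.3669 1.5656]  S=[0.8415]  K=[0.4942; -0.0830; 0.1579]  nu=[-0.6186]  x^+=[-3.3662, -1.1876, 4.5342]  P^+=[0.2383 0.3837 0.0378; 0.3837 5.2317 -0.3559; 0.0378 -0.3559 1.5447]
step 5: x^-=[-3.6512, -1.0872, 5.2509]  P^-=[0.4390 0.3685 0.1268; 0.3685 7.5448 -1.0679; 0.1268 -1.0679 1.8815]  S=[0.8483]  K=[0.4827; -0.2771; 0.2502]  nu=[2.1542]  x^+=[-2.6113, -1.6841, 5.7899]  P^+=[0.2413 0.4820 0.0244; 0.4820 7.4796 -1.0091; 0.0244 -1.0091 1.8284]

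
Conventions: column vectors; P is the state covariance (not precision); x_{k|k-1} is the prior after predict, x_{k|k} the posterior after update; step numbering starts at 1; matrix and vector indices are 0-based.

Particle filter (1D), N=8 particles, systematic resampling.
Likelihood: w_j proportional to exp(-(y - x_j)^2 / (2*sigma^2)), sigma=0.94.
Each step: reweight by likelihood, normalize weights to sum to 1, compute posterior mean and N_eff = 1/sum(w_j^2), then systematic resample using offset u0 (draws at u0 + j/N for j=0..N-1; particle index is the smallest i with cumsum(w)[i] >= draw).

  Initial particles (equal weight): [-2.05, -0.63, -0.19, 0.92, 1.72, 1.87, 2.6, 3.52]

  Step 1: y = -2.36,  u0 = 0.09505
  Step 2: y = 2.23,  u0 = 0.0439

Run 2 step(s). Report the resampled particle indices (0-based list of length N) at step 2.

resampled_idx = [6, 6, 7, 7, 7, 7, 7, 7]

step 1: w=[0.7873, 0.1528, 0.0579, 0.0019, 0.0001, 0.0000, 0.0000, 0.0000]  mean=-1.7193  Neff=1.5467  idx=[0, 0, 0, 0, 0, 0, 1, 2]
step 2: w=[0.0007, 0.0007, 0.0007, 0.0007, 0.0007, 0.0007, 0.2109, 0.7851]  mean=-0.2904  Neff=1.5133  idx=[6, 6, 7, 7, 7, 7, 7, 7]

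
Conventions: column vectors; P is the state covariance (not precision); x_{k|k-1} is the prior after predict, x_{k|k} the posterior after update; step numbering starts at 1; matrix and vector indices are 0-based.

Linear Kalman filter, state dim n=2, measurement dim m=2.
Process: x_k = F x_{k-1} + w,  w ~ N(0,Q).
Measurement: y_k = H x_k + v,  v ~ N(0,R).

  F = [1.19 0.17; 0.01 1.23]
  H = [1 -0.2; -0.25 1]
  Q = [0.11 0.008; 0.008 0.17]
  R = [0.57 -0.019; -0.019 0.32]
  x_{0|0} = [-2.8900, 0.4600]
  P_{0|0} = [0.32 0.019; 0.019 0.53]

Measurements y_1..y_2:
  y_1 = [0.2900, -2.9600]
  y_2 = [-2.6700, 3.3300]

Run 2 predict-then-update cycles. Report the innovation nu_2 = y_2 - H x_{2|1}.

innov = [-0.6791, 5.6549]

step 1: x^-=[-3.3609, 0.5369]  P^-=[0.5862 0.1505; 0.1505 0.9723]  S=[1.1349 -0.2020; -0.2020 1.2537]  K=[0.5050 0.0845; 0.0967 0.7611]  nu=[3.7583, -4.3371]  x^+=[-1.8294, -2.4007]  P^+=[0.3050 0.0937; 0.0937 0.2651]
step 2: x^-=[-2.5851, -2.9712]  P^-=[0.5875 0.2044; 0.2044 0.5735]  S=[1.0987 -0.0660; -0.0660 0.8280]  K=[0.5041 0.1096; 0.1201 0.6405]  nu=[-0.6791, 5.6549]  x^+=[-2.3076, 0.5690]  P^+=[0.3056 0.1019; 0.1019 0.2281]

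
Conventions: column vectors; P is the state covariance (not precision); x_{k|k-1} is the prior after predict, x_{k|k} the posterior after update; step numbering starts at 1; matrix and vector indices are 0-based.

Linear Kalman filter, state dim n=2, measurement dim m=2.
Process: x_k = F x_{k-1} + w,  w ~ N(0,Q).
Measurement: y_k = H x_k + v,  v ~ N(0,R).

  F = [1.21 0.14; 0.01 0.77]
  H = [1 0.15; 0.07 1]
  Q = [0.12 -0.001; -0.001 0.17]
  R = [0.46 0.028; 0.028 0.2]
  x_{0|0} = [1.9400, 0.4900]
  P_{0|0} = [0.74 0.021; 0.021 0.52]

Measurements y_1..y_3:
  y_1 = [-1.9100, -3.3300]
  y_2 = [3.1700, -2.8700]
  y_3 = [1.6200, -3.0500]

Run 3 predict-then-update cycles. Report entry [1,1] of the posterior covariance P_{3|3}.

P_post[1,1] = 0.1086

step 1: x^-=[2.4160, 0.3967]  P^-=[1.2207 0.0836; 0.0836 0.4787]  S=[1.7166 0.2697; 0.2697 0.6964]  K=[0.7244 -0.0378; -0.0200 0.7036]  nu=[-4.3855, -3.8958]  x^+=[-0.6135, -2.2565]  P^+=[0.3338 -0.0106; -0.0106 0.1409]
step 2: x^-=[-1.0582, -1.7436]  P^-=[0.6078 0.0083; 0.0083 0.2534]  S=[1.0760 0.1169; 0.1169 0.4575]  K=[0.5698 -0.0345; -0.0178 0.5597]  nu=[4.4897, -1.0523]  x^+=[1.5363, -2.4124]  P^+=[0.2625 -0.0093; -0.0093 0.1121]
step 3: x^-=[1.5212, -1.8422]  P^-=[0.5034 0.0056; 0.0056 0.2363]  S=[0.9704 0.1043; 0.1043 0.4396]  K=[0.5230 -0.0313; -0.0160 0.5423]  nu=[0.3751, -1.3143]  x^+=[1.7585, -2.5610]  P^+=[0.2410 -0.0085; -0.0085 0.1086]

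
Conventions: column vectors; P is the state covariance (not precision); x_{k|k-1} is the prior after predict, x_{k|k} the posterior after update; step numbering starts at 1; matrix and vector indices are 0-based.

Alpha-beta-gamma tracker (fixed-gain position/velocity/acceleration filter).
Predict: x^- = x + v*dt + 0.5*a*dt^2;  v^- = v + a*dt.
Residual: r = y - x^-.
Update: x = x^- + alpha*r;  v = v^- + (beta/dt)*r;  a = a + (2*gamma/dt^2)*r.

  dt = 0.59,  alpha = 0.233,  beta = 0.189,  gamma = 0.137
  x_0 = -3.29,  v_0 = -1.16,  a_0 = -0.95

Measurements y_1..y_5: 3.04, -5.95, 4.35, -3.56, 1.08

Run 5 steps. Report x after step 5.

x_post = 3.9936

step 1: x_pred=-4.1397  r=7.1797  x^+=-2.4669  v^+=0.5795  a^+=4.7014
step 2: x_pred=-1.3067  r=-4.6433  x^+=-2.3886  v^+=1.8658  a^+=1.0465
step 3: x_pred=-1.1056  r=5.4556  x^+=0.1656  v^+=4.2309  a^+=5.3408
step 4: x_pred=3.5914  r=-7.1514  x^+=1.9251  v^+=5.0911  a^+=-0.2883
step 5: x_pred=4.8787  r=-3.7987  x^+=3.9936  v^+=3.7042  a^+=-3.2783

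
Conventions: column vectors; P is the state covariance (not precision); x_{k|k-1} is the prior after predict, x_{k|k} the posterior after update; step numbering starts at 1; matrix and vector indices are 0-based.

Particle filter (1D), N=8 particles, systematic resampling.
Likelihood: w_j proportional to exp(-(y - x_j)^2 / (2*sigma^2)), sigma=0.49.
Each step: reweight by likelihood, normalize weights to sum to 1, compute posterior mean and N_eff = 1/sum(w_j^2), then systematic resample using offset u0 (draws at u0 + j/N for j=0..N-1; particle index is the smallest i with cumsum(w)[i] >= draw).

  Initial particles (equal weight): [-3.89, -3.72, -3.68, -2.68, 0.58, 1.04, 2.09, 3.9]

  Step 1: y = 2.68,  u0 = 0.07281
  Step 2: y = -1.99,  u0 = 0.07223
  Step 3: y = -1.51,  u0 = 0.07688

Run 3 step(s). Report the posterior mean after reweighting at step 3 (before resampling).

post_mean = 2.0900

step 1: w=[0.0000, 0.0000, 0.0000, 0.0000, 0.0002, 0.0069, 0.9084, 0.0845]  mean=2.2354  Neff=1.2015  idx=[6, 6, 6, 6, 6, 6, 6, 7]
step 2: w=[0.1429, 0.1429, 0.1429, 0.1429, 0.1429, 0.1429, 0.1429, 0.0000]  mean=2.0900  Neff=7.0000  idx=[0, 1, 2, 3, 4, 4, 5, 6]
step 3: w=[0.1250, 0.1250, 0.1250, 0.1250, 0.1250, 0.1250, 0.1250, 0.1250]  mean=2.0900  Neff=8.0000  idx=[0, 1, 2, 3, 4, 5, 6, 7]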